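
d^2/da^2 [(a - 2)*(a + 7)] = 2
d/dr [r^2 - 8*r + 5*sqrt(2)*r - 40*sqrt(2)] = 2*r - 8 + 5*sqrt(2)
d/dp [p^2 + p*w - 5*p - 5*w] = 2*p + w - 5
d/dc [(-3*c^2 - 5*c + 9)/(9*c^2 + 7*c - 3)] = 24*(c^2 - 6*c - 2)/(81*c^4 + 126*c^3 - 5*c^2 - 42*c + 9)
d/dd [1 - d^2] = -2*d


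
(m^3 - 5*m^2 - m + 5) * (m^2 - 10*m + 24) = m^5 - 15*m^4 + 73*m^3 - 105*m^2 - 74*m + 120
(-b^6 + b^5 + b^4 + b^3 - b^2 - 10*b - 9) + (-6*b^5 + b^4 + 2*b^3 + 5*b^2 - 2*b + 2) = -b^6 - 5*b^5 + 2*b^4 + 3*b^3 + 4*b^2 - 12*b - 7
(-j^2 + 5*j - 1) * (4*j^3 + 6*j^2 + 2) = -4*j^5 + 14*j^4 + 26*j^3 - 8*j^2 + 10*j - 2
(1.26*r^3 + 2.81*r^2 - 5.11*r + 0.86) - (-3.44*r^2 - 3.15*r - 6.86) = 1.26*r^3 + 6.25*r^2 - 1.96*r + 7.72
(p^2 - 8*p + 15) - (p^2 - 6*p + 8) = 7 - 2*p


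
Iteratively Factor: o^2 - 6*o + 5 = (o - 1)*(o - 5)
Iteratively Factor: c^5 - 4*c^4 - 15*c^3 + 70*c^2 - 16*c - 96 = (c + 4)*(c^4 - 8*c^3 + 17*c^2 + 2*c - 24) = (c - 2)*(c + 4)*(c^3 - 6*c^2 + 5*c + 12) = (c - 3)*(c - 2)*(c + 4)*(c^2 - 3*c - 4) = (c - 3)*(c - 2)*(c + 1)*(c + 4)*(c - 4)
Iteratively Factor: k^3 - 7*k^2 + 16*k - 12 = (k - 2)*(k^2 - 5*k + 6) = (k - 3)*(k - 2)*(k - 2)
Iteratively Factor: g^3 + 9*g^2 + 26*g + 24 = (g + 4)*(g^2 + 5*g + 6) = (g + 2)*(g + 4)*(g + 3)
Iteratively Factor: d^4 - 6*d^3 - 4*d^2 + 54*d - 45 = (d - 5)*(d^3 - d^2 - 9*d + 9) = (d - 5)*(d + 3)*(d^2 - 4*d + 3) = (d - 5)*(d - 3)*(d + 3)*(d - 1)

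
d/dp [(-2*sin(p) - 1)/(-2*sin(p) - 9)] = 16*cos(p)/(2*sin(p) + 9)^2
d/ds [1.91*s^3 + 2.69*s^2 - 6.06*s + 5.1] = 5.73*s^2 + 5.38*s - 6.06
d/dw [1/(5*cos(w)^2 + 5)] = 4*sin(2*w)/(5*(cos(2*w) + 3)^2)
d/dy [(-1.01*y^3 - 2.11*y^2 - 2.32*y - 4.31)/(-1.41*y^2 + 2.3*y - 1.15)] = (1.4241*y^4 - 4.646*y^3 - 4.6397*y^2 - 7.3012*y + 12.581)/(1.9881*y^4 - 6.486*y^3 + 8.533*y^2 - 5.29*y + 1.3225)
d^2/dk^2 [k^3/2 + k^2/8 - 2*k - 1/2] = 3*k + 1/4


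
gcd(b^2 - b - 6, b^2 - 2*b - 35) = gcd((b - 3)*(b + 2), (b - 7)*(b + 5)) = 1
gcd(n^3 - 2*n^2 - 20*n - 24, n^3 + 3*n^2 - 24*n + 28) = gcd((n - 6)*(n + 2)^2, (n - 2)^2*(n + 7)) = 1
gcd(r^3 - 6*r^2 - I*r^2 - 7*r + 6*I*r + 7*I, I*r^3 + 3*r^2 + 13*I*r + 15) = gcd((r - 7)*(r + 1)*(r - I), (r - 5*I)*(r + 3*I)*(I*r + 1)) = r - I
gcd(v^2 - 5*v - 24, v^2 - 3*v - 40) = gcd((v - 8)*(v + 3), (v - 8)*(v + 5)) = v - 8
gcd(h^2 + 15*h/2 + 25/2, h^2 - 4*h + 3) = 1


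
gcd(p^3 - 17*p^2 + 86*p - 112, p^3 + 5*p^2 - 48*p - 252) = p - 7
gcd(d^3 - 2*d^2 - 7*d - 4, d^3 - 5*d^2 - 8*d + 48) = d - 4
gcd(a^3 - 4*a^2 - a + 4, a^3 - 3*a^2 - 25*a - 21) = a + 1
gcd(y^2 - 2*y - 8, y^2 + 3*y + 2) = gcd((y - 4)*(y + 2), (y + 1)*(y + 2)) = y + 2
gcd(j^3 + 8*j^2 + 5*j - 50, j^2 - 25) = j + 5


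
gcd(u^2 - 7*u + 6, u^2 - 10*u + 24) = u - 6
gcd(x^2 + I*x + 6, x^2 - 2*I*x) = x - 2*I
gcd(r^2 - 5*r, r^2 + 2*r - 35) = r - 5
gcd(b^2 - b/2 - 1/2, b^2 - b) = b - 1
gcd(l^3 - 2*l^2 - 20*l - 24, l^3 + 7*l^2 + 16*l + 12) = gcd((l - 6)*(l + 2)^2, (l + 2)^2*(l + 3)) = l^2 + 4*l + 4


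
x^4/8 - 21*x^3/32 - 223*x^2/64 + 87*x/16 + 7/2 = (x/4 + 1)*(x/2 + 1/4)*(x - 8)*(x - 7/4)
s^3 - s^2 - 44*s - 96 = (s - 8)*(s + 3)*(s + 4)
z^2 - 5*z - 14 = (z - 7)*(z + 2)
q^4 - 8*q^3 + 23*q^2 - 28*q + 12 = (q - 3)*(q - 2)^2*(q - 1)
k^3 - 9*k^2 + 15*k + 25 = (k - 5)^2*(k + 1)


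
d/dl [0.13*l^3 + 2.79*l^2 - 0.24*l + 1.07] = 0.39*l^2 + 5.58*l - 0.24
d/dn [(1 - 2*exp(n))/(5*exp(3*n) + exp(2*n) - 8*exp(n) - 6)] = ((2*exp(n) - 1)*(15*exp(2*n) + 2*exp(n) - 8) - 10*exp(3*n) - 2*exp(2*n) + 16*exp(n) + 12)*exp(n)/(5*exp(3*n) + exp(2*n) - 8*exp(n) - 6)^2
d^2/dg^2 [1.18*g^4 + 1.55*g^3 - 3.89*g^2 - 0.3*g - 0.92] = 14.16*g^2 + 9.3*g - 7.78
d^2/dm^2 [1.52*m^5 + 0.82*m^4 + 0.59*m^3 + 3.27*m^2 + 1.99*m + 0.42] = 30.4*m^3 + 9.84*m^2 + 3.54*m + 6.54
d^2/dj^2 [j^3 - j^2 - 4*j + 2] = 6*j - 2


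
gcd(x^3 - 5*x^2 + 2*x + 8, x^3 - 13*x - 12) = x^2 - 3*x - 4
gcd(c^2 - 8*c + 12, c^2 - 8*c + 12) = c^2 - 8*c + 12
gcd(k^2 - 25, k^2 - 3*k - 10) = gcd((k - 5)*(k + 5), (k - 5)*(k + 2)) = k - 5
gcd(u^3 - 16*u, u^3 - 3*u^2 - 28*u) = u^2 + 4*u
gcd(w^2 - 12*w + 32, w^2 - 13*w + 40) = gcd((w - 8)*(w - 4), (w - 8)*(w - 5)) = w - 8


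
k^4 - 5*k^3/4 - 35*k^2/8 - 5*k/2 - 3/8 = (k - 3)*(k + 1/4)*(k + 1/2)*(k + 1)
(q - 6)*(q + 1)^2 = q^3 - 4*q^2 - 11*q - 6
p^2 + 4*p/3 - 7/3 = (p - 1)*(p + 7/3)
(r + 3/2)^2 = r^2 + 3*r + 9/4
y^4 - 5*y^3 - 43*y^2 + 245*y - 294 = (y - 7)*(y - 3)*(y - 2)*(y + 7)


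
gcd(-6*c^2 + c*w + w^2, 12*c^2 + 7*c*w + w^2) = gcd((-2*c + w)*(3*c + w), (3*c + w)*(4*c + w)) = 3*c + w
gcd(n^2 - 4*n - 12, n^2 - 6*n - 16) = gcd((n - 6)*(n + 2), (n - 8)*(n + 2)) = n + 2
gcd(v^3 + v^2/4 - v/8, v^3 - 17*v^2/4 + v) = v^2 - v/4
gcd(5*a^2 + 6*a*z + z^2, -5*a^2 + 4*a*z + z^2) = 5*a + z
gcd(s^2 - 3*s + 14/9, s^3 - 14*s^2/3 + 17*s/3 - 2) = s - 2/3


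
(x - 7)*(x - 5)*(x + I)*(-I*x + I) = -I*x^4 + x^3 + 13*I*x^3 - 13*x^2 - 47*I*x^2 + 47*x + 35*I*x - 35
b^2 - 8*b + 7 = (b - 7)*(b - 1)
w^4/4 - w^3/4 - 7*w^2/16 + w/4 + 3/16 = (w/2 + 1/4)*(w/2 + 1/2)*(w - 3/2)*(w - 1)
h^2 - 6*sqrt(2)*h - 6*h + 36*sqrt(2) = (h - 6)*(h - 6*sqrt(2))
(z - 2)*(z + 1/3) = z^2 - 5*z/3 - 2/3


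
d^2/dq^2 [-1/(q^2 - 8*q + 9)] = 2*(q^2 - 8*q - 4*(q - 4)^2 + 9)/(q^2 - 8*q + 9)^3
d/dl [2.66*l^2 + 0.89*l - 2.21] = 5.32*l + 0.89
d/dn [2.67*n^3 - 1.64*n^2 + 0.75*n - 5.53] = 8.01*n^2 - 3.28*n + 0.75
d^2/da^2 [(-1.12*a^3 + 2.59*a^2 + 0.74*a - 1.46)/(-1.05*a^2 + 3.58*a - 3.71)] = (7.105427357601e-15*a^4 - 1.12050400000001*a^3 - 19.059726*a^2 + 76.861932*a - 64.906074)/(1.157625*a^6 - 11.84085*a^5 + 52.642485*a^4 - 129.558052*a^3 + 186.003447*a^2 - 147.826434*a + 51.064811)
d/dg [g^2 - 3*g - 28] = 2*g - 3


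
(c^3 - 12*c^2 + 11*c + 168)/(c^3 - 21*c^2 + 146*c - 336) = (c + 3)/(c - 6)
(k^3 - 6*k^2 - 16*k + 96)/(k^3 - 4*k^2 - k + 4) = (k^2 - 2*k - 24)/(k^2 - 1)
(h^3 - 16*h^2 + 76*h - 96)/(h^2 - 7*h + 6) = (h^2 - 10*h + 16)/(h - 1)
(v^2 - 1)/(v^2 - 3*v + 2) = (v + 1)/(v - 2)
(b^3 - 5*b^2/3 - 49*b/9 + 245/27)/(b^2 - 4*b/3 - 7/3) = (9*b^2 + 6*b - 35)/(9*(b + 1))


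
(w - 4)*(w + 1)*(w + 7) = w^3 + 4*w^2 - 25*w - 28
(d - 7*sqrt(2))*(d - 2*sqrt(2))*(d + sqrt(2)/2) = d^3 - 17*sqrt(2)*d^2/2 + 19*d + 14*sqrt(2)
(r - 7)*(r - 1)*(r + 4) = r^3 - 4*r^2 - 25*r + 28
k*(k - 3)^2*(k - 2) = k^4 - 8*k^3 + 21*k^2 - 18*k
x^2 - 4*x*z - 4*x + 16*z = (x - 4)*(x - 4*z)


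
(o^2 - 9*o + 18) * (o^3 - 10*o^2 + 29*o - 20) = o^5 - 19*o^4 + 137*o^3 - 461*o^2 + 702*o - 360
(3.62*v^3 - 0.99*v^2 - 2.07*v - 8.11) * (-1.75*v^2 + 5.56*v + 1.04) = -6.335*v^5 + 21.8597*v^4 + 1.8829*v^3 + 1.6537*v^2 - 47.2444*v - 8.4344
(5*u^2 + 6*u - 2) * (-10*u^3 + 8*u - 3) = -50*u^5 - 60*u^4 + 60*u^3 + 33*u^2 - 34*u + 6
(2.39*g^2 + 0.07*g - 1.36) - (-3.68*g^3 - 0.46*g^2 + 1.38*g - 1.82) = 3.68*g^3 + 2.85*g^2 - 1.31*g + 0.46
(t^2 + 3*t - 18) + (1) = t^2 + 3*t - 17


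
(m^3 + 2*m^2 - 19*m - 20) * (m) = m^4 + 2*m^3 - 19*m^2 - 20*m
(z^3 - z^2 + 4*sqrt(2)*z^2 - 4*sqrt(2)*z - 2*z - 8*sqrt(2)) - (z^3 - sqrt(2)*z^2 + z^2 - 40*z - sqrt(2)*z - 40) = -2*z^2 + 5*sqrt(2)*z^2 - 3*sqrt(2)*z + 38*z - 8*sqrt(2) + 40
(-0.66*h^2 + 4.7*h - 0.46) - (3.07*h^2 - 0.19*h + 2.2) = -3.73*h^2 + 4.89*h - 2.66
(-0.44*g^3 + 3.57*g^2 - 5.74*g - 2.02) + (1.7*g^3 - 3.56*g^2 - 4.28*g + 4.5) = 1.26*g^3 + 0.00999999999999979*g^2 - 10.02*g + 2.48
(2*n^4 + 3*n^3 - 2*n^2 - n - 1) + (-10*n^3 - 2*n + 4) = 2*n^4 - 7*n^3 - 2*n^2 - 3*n + 3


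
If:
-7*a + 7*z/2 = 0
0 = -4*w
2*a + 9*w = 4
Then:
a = 2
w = 0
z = 4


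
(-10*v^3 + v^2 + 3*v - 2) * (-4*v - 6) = 40*v^4 + 56*v^3 - 18*v^2 - 10*v + 12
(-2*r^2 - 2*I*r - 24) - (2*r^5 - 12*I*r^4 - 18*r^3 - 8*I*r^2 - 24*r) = -2*r^5 + 12*I*r^4 + 18*r^3 - 2*r^2 + 8*I*r^2 + 24*r - 2*I*r - 24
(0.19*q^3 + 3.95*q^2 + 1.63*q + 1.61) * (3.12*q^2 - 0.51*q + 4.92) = 0.5928*q^5 + 12.2271*q^4 + 4.0059*q^3 + 23.6259*q^2 + 7.1985*q + 7.9212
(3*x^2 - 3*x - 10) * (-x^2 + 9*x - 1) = -3*x^4 + 30*x^3 - 20*x^2 - 87*x + 10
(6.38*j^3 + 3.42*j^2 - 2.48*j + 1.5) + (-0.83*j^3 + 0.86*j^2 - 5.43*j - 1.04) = 5.55*j^3 + 4.28*j^2 - 7.91*j + 0.46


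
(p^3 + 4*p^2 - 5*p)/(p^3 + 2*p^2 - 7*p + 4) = p*(p + 5)/(p^2 + 3*p - 4)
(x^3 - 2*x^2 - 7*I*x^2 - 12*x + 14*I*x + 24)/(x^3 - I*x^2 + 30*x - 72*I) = (x - 2)/(x + 6*I)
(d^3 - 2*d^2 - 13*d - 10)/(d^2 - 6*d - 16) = (d^2 - 4*d - 5)/(d - 8)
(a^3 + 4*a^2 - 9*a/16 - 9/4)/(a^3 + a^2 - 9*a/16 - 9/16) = (a + 4)/(a + 1)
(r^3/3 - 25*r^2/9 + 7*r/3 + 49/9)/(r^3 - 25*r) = (3*r^3 - 25*r^2 + 21*r + 49)/(9*r*(r^2 - 25))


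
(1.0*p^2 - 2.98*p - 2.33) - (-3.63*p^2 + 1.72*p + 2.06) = 4.63*p^2 - 4.7*p - 4.39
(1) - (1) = 0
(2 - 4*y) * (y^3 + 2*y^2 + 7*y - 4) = -4*y^4 - 6*y^3 - 24*y^2 + 30*y - 8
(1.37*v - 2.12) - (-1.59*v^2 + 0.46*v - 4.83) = 1.59*v^2 + 0.91*v + 2.71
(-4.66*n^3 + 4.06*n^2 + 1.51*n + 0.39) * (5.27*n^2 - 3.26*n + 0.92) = -24.5582*n^5 + 36.5878*n^4 - 9.5651*n^3 + 0.8679*n^2 + 0.1178*n + 0.3588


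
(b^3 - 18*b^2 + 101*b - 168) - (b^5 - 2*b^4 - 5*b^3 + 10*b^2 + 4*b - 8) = -b^5 + 2*b^4 + 6*b^3 - 28*b^2 + 97*b - 160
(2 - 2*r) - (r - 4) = 6 - 3*r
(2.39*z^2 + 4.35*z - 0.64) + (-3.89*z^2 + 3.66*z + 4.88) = -1.5*z^2 + 8.01*z + 4.24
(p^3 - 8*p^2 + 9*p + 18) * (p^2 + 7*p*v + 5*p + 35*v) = p^5 + 7*p^4*v - 3*p^4 - 21*p^3*v - 31*p^3 - 217*p^2*v + 63*p^2 + 441*p*v + 90*p + 630*v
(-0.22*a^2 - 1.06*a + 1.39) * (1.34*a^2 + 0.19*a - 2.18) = -0.2948*a^4 - 1.4622*a^3 + 2.1408*a^2 + 2.5749*a - 3.0302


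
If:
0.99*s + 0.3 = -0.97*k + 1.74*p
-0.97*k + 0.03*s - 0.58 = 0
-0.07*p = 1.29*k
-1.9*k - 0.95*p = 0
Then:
No Solution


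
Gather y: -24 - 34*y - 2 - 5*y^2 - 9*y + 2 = -5*y^2 - 43*y - 24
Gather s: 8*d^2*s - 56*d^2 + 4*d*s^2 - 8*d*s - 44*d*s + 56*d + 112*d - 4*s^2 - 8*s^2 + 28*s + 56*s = -56*d^2 + 168*d + s^2*(4*d - 12) + s*(8*d^2 - 52*d + 84)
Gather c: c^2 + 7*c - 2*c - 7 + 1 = c^2 + 5*c - 6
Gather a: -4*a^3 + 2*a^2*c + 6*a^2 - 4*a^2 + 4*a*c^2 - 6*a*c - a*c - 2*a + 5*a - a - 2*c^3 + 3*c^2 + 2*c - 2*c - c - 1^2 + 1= -4*a^3 + a^2*(2*c + 2) + a*(4*c^2 - 7*c + 2) - 2*c^3 + 3*c^2 - c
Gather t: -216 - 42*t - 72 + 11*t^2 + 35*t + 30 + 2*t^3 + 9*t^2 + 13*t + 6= 2*t^3 + 20*t^2 + 6*t - 252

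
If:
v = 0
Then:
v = 0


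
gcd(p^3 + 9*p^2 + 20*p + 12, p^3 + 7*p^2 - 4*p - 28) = p + 2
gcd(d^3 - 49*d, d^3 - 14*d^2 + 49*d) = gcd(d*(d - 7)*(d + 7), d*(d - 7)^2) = d^2 - 7*d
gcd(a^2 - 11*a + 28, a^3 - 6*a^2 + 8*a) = a - 4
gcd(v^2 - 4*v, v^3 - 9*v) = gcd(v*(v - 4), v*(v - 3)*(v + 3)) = v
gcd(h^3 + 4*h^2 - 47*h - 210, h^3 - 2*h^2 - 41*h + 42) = h^2 - h - 42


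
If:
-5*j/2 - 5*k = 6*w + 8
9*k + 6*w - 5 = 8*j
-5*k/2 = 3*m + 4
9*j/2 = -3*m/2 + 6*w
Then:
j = -582/539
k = 32/77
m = -388/231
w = -3977/3234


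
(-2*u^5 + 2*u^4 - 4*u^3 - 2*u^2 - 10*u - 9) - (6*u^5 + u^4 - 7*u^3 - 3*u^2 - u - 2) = -8*u^5 + u^4 + 3*u^3 + u^2 - 9*u - 7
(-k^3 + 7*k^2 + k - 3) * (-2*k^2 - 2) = 2*k^5 - 14*k^4 - 8*k^2 - 2*k + 6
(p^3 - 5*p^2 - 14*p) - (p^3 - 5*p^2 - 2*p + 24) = -12*p - 24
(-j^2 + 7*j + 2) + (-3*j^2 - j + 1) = -4*j^2 + 6*j + 3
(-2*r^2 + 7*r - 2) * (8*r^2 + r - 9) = -16*r^4 + 54*r^3 + 9*r^2 - 65*r + 18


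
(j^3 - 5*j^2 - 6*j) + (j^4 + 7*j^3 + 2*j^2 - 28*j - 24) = j^4 + 8*j^3 - 3*j^2 - 34*j - 24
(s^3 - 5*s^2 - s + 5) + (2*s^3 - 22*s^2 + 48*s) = 3*s^3 - 27*s^2 + 47*s + 5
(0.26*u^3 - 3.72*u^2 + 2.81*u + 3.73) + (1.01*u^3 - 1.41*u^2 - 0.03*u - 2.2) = 1.27*u^3 - 5.13*u^2 + 2.78*u + 1.53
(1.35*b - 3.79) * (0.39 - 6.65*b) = -8.9775*b^2 + 25.73*b - 1.4781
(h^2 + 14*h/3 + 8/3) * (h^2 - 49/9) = h^4 + 14*h^3/3 - 25*h^2/9 - 686*h/27 - 392/27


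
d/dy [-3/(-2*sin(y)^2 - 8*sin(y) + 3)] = -12*(sin(y) + 2)*cos(y)/(-8*sin(y) + cos(2*y) + 2)^2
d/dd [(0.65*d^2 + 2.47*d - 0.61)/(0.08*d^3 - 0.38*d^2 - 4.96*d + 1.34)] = (-0.052*d^4 - 0.3952*d^3 - 2.139*d^2 + 1.2784*d + 0.284200000000001)/(0.0064*d^6 - 0.0608*d^5 - 0.6492*d^4 + 3.984*d^3 + 23.5832*d^2 - 13.2928*d + 1.7956)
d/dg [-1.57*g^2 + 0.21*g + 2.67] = 0.21 - 3.14*g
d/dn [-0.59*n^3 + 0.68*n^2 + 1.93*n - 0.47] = -1.77*n^2 + 1.36*n + 1.93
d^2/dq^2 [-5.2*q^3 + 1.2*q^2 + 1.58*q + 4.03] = 2.4 - 31.2*q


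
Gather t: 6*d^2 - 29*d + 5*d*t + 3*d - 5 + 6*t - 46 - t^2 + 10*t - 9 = 6*d^2 - 26*d - t^2 + t*(5*d + 16) - 60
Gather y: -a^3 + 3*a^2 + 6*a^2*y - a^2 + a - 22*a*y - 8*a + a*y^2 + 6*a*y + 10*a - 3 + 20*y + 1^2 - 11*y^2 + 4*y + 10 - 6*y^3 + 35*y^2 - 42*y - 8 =-a^3 + 2*a^2 + 3*a - 6*y^3 + y^2*(a + 24) + y*(6*a^2 - 16*a - 18)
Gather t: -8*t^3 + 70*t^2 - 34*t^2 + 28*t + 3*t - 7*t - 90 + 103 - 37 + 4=-8*t^3 + 36*t^2 + 24*t - 20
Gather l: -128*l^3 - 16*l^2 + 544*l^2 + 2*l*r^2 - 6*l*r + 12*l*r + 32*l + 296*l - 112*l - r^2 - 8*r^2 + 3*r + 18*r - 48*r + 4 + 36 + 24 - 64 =-128*l^3 + 528*l^2 + l*(2*r^2 + 6*r + 216) - 9*r^2 - 27*r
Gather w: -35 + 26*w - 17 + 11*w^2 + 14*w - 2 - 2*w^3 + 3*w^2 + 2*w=-2*w^3 + 14*w^2 + 42*w - 54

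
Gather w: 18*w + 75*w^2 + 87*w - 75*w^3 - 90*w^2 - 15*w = -75*w^3 - 15*w^2 + 90*w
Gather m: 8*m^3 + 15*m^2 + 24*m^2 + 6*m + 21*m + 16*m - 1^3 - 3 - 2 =8*m^3 + 39*m^2 + 43*m - 6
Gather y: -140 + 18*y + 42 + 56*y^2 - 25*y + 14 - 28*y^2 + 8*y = 28*y^2 + y - 84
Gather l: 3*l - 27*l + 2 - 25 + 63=40 - 24*l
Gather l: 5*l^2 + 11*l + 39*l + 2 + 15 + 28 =5*l^2 + 50*l + 45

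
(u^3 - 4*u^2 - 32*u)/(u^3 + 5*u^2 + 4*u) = (u - 8)/(u + 1)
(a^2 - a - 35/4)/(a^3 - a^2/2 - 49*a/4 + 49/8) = 2*(2*a + 5)/(4*a^2 + 12*a - 7)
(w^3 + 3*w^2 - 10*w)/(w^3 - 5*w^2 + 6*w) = (w + 5)/(w - 3)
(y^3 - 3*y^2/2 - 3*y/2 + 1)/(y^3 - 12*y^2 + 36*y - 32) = (2*y^2 + y - 1)/(2*(y^2 - 10*y + 16))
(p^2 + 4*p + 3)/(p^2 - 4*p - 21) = (p + 1)/(p - 7)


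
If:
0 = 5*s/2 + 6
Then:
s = -12/5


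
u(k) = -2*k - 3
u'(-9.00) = -2.00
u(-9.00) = 15.00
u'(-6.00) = -2.00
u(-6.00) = 9.00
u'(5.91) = -2.00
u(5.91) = -14.82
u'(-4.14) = -2.00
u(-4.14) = 5.28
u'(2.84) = -2.00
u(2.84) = -8.68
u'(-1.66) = -2.00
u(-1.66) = 0.32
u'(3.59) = -2.00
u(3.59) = -10.18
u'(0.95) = -2.00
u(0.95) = -4.90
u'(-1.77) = -2.00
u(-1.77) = 0.54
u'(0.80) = -2.00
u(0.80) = -4.60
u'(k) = -2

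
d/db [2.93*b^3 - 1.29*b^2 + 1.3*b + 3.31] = 8.79*b^2 - 2.58*b + 1.3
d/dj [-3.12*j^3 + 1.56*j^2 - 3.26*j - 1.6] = -9.36*j^2 + 3.12*j - 3.26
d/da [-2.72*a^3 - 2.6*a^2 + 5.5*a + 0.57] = -8.16*a^2 - 5.2*a + 5.5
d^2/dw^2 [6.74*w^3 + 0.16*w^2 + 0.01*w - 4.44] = 40.44*w + 0.32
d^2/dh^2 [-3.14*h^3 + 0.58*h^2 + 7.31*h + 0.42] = 1.16 - 18.84*h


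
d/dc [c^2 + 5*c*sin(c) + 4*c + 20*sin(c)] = 5*c*cos(c) + 2*c + 5*sin(c) + 20*cos(c) + 4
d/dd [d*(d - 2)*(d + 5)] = 3*d^2 + 6*d - 10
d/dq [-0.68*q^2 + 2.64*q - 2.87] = 2.64 - 1.36*q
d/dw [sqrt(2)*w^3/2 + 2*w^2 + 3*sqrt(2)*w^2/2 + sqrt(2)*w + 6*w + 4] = 3*sqrt(2)*w^2/2 + 4*w + 3*sqrt(2)*w + sqrt(2) + 6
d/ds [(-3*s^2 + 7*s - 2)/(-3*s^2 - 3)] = (7*s^2 + 2*s - 7)/(3*(s^4 + 2*s^2 + 1))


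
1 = 1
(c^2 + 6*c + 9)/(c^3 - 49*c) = (c^2 + 6*c + 9)/(c*(c^2 - 49))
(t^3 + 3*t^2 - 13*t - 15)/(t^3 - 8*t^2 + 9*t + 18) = (t + 5)/(t - 6)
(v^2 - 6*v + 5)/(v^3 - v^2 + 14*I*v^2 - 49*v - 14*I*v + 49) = (v - 5)/(v^2 + 14*I*v - 49)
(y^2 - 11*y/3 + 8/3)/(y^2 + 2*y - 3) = (y - 8/3)/(y + 3)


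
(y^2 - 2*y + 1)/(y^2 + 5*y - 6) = (y - 1)/(y + 6)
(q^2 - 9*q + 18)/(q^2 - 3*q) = (q - 6)/q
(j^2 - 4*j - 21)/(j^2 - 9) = (j - 7)/(j - 3)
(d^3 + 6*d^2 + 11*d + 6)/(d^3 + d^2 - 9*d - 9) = (d + 2)/(d - 3)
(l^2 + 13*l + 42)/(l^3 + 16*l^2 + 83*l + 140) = (l + 6)/(l^2 + 9*l + 20)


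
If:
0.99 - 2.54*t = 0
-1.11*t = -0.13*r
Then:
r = 3.33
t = 0.39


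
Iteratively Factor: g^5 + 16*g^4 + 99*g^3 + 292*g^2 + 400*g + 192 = (g + 4)*(g^4 + 12*g^3 + 51*g^2 + 88*g + 48) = (g + 1)*(g + 4)*(g^3 + 11*g^2 + 40*g + 48) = (g + 1)*(g + 3)*(g + 4)*(g^2 + 8*g + 16) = (g + 1)*(g + 3)*(g + 4)^2*(g + 4)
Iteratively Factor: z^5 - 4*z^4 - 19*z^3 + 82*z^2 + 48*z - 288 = (z + 2)*(z^4 - 6*z^3 - 7*z^2 + 96*z - 144) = (z + 2)*(z + 4)*(z^3 - 10*z^2 + 33*z - 36) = (z - 3)*(z + 2)*(z + 4)*(z^2 - 7*z + 12) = (z - 4)*(z - 3)*(z + 2)*(z + 4)*(z - 3)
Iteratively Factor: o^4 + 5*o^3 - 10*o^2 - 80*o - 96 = (o - 4)*(o^3 + 9*o^2 + 26*o + 24) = (o - 4)*(o + 2)*(o^2 + 7*o + 12) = (o - 4)*(o + 2)*(o + 3)*(o + 4)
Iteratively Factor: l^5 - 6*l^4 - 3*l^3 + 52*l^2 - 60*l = (l - 5)*(l^4 - l^3 - 8*l^2 + 12*l) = (l - 5)*(l - 2)*(l^3 + l^2 - 6*l) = l*(l - 5)*(l - 2)*(l^2 + l - 6) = l*(l - 5)*(l - 2)*(l + 3)*(l - 2)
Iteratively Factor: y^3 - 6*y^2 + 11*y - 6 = (y - 3)*(y^2 - 3*y + 2) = (y - 3)*(y - 1)*(y - 2)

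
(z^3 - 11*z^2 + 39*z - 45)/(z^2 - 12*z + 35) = (z^2 - 6*z + 9)/(z - 7)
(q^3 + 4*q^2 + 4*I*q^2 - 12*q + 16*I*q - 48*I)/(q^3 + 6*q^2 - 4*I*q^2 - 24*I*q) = (q^2 + 2*q*(-1 + 2*I) - 8*I)/(q*(q - 4*I))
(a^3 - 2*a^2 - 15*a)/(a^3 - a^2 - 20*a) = (a + 3)/(a + 4)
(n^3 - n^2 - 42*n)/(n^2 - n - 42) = n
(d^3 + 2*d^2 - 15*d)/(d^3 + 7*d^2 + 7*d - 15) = d*(d - 3)/(d^2 + 2*d - 3)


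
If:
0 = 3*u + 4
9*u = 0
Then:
No Solution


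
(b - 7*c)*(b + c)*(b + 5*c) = b^3 - b^2*c - 37*b*c^2 - 35*c^3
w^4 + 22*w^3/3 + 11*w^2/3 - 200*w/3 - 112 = (w - 3)*(w + 7/3)*(w + 4)^2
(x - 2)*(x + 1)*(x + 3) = x^3 + 2*x^2 - 5*x - 6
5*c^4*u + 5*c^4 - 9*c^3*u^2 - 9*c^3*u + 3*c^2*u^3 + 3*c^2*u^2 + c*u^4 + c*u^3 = (-c + u)^2*(5*c + u)*(c*u + c)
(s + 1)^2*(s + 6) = s^3 + 8*s^2 + 13*s + 6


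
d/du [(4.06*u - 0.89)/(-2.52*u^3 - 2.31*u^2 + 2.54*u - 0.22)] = (20.4624*u^3 + 2.6502*u^2 - 4.1118*u + 1.3674)/(6.3504*u^6 + 11.6424*u^5 - 7.4655*u^4 - 10.626*u^3 + 7.468*u^2 - 1.1176*u + 0.0484)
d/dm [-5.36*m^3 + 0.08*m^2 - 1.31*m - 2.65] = -16.08*m^2 + 0.16*m - 1.31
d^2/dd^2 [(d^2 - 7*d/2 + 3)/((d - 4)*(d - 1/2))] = 4*(4*d^3 + 12*d^2 - 78*d + 109)/(8*d^6 - 108*d^5 + 534*d^4 - 1161*d^3 + 1068*d^2 - 432*d + 64)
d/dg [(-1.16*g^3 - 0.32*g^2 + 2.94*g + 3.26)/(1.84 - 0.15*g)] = (0.348*g^3 - 6.3552*g^2 - 1.1776*g + 5.8986)/(0.0225*g^2 - 0.552*g + 3.3856)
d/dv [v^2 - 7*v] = 2*v - 7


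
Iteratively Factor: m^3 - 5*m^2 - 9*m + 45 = (m - 3)*(m^2 - 2*m - 15) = (m - 3)*(m + 3)*(m - 5)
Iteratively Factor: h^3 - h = (h - 1)*(h^2 + h) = h*(h - 1)*(h + 1)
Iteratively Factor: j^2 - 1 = (j - 1)*(j + 1)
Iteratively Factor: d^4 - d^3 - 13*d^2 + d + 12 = (d - 4)*(d^3 + 3*d^2 - d - 3) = (d - 4)*(d + 3)*(d^2 - 1) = (d - 4)*(d + 1)*(d + 3)*(d - 1)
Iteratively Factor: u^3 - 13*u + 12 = (u + 4)*(u^2 - 4*u + 3) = (u - 1)*(u + 4)*(u - 3)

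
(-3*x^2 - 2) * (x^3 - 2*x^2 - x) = -3*x^5 + 6*x^4 + x^3 + 4*x^2 + 2*x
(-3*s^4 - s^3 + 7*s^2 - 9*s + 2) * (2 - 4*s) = 12*s^5 - 2*s^4 - 30*s^3 + 50*s^2 - 26*s + 4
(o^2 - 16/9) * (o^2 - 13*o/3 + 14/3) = o^4 - 13*o^3/3 + 26*o^2/9 + 208*o/27 - 224/27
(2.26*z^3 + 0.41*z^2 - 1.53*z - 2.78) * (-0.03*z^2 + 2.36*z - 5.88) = -0.0678*z^5 + 5.3213*z^4 - 12.2753*z^3 - 5.9382*z^2 + 2.4356*z + 16.3464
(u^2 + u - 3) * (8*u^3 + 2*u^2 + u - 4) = 8*u^5 + 10*u^4 - 21*u^3 - 9*u^2 - 7*u + 12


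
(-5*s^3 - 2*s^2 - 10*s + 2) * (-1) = 5*s^3 + 2*s^2 + 10*s - 2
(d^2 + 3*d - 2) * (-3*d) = -3*d^3 - 9*d^2 + 6*d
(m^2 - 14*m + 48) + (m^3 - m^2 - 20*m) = m^3 - 34*m + 48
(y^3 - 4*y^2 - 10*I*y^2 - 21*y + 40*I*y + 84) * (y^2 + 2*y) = y^5 - 2*y^4 - 10*I*y^4 - 29*y^3 + 20*I*y^3 + 42*y^2 + 80*I*y^2 + 168*y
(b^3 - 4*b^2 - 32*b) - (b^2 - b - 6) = b^3 - 5*b^2 - 31*b + 6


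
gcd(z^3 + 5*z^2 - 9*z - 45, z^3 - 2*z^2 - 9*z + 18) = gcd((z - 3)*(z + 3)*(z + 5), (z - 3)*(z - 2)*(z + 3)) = z^2 - 9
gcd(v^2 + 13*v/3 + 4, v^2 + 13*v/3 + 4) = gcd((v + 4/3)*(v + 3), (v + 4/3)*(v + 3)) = v^2 + 13*v/3 + 4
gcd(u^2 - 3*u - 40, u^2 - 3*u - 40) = u^2 - 3*u - 40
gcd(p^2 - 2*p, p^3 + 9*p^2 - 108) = 1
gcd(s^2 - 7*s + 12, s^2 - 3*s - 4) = s - 4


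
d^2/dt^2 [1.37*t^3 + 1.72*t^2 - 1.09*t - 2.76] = 8.22*t + 3.44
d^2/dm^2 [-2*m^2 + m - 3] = -4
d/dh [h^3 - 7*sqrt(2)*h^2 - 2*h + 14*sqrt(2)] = 3*h^2 - 14*sqrt(2)*h - 2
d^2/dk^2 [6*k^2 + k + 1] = 12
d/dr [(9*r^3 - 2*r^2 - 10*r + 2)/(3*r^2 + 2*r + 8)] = (27*r^4 + 36*r^3 + 242*r^2 - 44*r - 84)/(9*r^4 + 12*r^3 + 52*r^2 + 32*r + 64)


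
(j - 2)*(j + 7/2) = j^2 + 3*j/2 - 7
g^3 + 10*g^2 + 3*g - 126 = (g - 3)*(g + 6)*(g + 7)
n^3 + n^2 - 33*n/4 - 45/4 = (n - 3)*(n + 3/2)*(n + 5/2)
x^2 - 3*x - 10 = (x - 5)*(x + 2)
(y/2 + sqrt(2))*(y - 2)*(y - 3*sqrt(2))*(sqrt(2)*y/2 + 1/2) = sqrt(2)*y^4/4 - sqrt(2)*y^3/2 - y^3/4 - 13*sqrt(2)*y^2/4 + y^2/2 - 3*y + 13*sqrt(2)*y/2 + 6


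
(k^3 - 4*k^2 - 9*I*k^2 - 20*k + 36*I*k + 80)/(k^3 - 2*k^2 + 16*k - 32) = (k^2 + k*(-4 - 5*I) + 20*I)/(k^2 + k*(-2 + 4*I) - 8*I)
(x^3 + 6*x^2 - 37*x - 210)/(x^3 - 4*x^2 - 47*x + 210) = (x + 5)/(x - 5)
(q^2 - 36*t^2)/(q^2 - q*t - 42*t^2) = (q - 6*t)/(q - 7*t)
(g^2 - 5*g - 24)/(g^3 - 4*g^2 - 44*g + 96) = (g + 3)/(g^2 + 4*g - 12)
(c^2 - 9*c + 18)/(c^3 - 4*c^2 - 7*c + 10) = (c^2 - 9*c + 18)/(c^3 - 4*c^2 - 7*c + 10)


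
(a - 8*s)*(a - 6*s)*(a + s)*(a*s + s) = a^4*s - 13*a^3*s^2 + a^3*s + 34*a^2*s^3 - 13*a^2*s^2 + 48*a*s^4 + 34*a*s^3 + 48*s^4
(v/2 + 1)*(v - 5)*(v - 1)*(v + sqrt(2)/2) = v^4/2 - 2*v^3 + sqrt(2)*v^3/4 - 7*v^2/2 - sqrt(2)*v^2 - 7*sqrt(2)*v/4 + 5*v + 5*sqrt(2)/2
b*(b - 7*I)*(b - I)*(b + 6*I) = b^4 - 2*I*b^3 + 41*b^2 - 42*I*b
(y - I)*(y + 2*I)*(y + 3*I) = y^3 + 4*I*y^2 - y + 6*I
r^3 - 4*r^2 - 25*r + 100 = (r - 5)*(r - 4)*(r + 5)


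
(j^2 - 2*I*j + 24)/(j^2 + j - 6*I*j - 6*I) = (j + 4*I)/(j + 1)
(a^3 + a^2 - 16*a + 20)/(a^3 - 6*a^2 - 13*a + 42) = (a^2 + 3*a - 10)/(a^2 - 4*a - 21)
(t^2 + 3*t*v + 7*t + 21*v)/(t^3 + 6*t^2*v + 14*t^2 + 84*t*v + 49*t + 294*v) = (t + 3*v)/(t^2 + 6*t*v + 7*t + 42*v)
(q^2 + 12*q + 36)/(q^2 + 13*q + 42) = (q + 6)/(q + 7)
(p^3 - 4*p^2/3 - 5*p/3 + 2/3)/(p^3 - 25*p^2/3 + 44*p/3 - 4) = (p + 1)/(p - 6)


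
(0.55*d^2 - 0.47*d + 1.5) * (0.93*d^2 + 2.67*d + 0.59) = 0.5115*d^4 + 1.0314*d^3 + 0.4646*d^2 + 3.7277*d + 0.885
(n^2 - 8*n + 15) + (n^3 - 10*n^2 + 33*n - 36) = n^3 - 9*n^2 + 25*n - 21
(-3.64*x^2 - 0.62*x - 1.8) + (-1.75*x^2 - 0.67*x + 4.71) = -5.39*x^2 - 1.29*x + 2.91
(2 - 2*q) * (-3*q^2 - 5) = 6*q^3 - 6*q^2 + 10*q - 10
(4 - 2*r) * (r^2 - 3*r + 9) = -2*r^3 + 10*r^2 - 30*r + 36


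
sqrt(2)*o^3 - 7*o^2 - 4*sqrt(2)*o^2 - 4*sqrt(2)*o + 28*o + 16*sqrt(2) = (o - 4)*(o - 4*sqrt(2))*(sqrt(2)*o + 1)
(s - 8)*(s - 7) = s^2 - 15*s + 56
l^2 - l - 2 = (l - 2)*(l + 1)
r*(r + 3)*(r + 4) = r^3 + 7*r^2 + 12*r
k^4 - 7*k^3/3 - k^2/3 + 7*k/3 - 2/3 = (k - 2)*(k - 1)*(k - 1/3)*(k + 1)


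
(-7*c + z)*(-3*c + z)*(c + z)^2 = 21*c^4 + 32*c^3*z + 2*c^2*z^2 - 8*c*z^3 + z^4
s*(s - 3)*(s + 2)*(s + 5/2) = s^4 + 3*s^3/2 - 17*s^2/2 - 15*s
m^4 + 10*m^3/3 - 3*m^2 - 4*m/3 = m*(m - 1)*(m + 1/3)*(m + 4)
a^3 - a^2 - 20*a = a*(a - 5)*(a + 4)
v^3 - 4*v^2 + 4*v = v*(v - 2)^2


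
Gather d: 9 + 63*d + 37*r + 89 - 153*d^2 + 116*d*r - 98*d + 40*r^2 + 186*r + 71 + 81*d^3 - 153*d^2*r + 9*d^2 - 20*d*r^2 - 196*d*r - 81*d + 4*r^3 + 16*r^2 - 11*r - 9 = 81*d^3 + d^2*(-153*r - 144) + d*(-20*r^2 - 80*r - 116) + 4*r^3 + 56*r^2 + 212*r + 160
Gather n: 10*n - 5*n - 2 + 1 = 5*n - 1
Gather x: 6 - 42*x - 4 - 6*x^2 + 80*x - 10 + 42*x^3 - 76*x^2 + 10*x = 42*x^3 - 82*x^2 + 48*x - 8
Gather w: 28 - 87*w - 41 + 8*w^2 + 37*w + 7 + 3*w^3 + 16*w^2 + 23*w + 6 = 3*w^3 + 24*w^2 - 27*w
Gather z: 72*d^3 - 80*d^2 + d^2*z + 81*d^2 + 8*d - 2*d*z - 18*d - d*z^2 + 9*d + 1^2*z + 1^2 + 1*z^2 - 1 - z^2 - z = 72*d^3 + d^2 - d*z^2 - d + z*(d^2 - 2*d)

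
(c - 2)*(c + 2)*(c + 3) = c^3 + 3*c^2 - 4*c - 12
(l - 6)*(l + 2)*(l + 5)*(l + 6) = l^4 + 7*l^3 - 26*l^2 - 252*l - 360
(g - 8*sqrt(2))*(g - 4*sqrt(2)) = g^2 - 12*sqrt(2)*g + 64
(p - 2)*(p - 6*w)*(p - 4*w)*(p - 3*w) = p^4 - 13*p^3*w - 2*p^3 + 54*p^2*w^2 + 26*p^2*w - 72*p*w^3 - 108*p*w^2 + 144*w^3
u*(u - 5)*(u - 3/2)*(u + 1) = u^4 - 11*u^3/2 + u^2 + 15*u/2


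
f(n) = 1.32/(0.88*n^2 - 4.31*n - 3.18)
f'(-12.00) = 0.00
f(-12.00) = 0.01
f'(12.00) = -0.00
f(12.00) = 0.02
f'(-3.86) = 0.02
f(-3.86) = 0.05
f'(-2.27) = 0.09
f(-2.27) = 0.12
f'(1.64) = 0.03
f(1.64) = -0.17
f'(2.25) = 0.01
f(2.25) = -0.16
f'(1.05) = 0.07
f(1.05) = -0.20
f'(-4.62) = 0.01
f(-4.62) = 0.04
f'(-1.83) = 0.17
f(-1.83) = 0.17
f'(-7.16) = 0.00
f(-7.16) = 0.02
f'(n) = 1.32*(4.31 - 1.76*n)/(0.88*n^2 - 4.31*n - 3.18)^2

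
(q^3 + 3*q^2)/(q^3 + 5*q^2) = (q + 3)/(q + 5)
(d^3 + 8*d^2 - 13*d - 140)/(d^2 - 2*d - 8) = (d^2 + 12*d + 35)/(d + 2)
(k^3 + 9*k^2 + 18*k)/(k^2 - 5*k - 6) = k*(k^2 + 9*k + 18)/(k^2 - 5*k - 6)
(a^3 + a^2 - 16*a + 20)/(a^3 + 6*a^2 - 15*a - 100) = (a^2 - 4*a + 4)/(a^2 + a - 20)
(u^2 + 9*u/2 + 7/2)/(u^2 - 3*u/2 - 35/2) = (u + 1)/(u - 5)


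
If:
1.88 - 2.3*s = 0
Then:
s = 0.82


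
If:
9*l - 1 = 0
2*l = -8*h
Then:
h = -1/36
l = 1/9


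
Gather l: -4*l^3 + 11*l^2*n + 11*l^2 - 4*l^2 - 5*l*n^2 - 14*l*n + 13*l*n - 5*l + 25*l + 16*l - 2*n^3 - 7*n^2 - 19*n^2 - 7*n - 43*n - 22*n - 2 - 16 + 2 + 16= -4*l^3 + l^2*(11*n + 7) + l*(-5*n^2 - n + 36) - 2*n^3 - 26*n^2 - 72*n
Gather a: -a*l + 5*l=-a*l + 5*l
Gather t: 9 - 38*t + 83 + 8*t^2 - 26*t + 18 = 8*t^2 - 64*t + 110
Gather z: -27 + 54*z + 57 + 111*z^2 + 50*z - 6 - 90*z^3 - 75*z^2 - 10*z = -90*z^3 + 36*z^2 + 94*z + 24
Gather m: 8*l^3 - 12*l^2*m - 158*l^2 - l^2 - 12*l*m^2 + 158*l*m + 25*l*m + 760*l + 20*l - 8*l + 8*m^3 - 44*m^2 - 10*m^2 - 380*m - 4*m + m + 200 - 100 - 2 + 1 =8*l^3 - 159*l^2 + 772*l + 8*m^3 + m^2*(-12*l - 54) + m*(-12*l^2 + 183*l - 383) + 99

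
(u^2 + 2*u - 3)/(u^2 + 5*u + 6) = (u - 1)/(u + 2)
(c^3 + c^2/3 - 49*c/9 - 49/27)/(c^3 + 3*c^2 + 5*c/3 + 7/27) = (3*c - 7)/(3*c + 1)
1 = 1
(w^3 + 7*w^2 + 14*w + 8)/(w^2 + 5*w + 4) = w + 2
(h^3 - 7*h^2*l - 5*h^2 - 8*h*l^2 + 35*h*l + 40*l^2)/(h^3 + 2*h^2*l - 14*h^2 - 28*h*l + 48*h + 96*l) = (h^3 - 7*h^2*l - 5*h^2 - 8*h*l^2 + 35*h*l + 40*l^2)/(h^3 + 2*h^2*l - 14*h^2 - 28*h*l + 48*h + 96*l)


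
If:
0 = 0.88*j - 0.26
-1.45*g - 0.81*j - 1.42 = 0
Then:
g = -1.14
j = 0.30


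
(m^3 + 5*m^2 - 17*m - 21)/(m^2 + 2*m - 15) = (m^2 + 8*m + 7)/(m + 5)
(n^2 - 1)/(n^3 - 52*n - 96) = (1 - n^2)/(-n^3 + 52*n + 96)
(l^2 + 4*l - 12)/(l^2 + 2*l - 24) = (l - 2)/(l - 4)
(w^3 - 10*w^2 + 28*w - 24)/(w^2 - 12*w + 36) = (w^2 - 4*w + 4)/(w - 6)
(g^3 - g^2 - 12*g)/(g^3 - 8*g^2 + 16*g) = (g + 3)/(g - 4)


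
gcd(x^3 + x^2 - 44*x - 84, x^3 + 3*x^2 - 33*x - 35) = 1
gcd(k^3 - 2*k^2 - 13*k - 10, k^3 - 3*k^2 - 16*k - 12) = k^2 + 3*k + 2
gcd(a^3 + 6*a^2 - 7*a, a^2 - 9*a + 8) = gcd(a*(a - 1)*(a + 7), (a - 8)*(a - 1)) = a - 1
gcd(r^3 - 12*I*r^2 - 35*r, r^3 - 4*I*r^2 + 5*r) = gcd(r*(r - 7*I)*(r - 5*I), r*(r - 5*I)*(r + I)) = r^2 - 5*I*r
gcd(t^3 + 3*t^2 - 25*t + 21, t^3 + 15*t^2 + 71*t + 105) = t + 7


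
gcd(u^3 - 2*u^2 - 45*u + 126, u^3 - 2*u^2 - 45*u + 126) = u^3 - 2*u^2 - 45*u + 126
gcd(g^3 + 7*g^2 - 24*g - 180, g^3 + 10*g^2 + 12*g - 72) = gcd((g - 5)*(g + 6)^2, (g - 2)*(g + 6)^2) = g^2 + 12*g + 36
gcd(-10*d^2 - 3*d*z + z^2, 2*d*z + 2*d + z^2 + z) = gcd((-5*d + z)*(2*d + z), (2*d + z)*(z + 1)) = 2*d + z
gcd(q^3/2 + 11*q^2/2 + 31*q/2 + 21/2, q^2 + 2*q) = 1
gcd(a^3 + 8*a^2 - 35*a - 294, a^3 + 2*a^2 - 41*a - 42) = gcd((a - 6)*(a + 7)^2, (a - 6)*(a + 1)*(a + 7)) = a^2 + a - 42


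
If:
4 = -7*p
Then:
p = -4/7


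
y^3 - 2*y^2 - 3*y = y*(y - 3)*(y + 1)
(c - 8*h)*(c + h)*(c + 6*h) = c^3 - c^2*h - 50*c*h^2 - 48*h^3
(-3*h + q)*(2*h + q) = -6*h^2 - h*q + q^2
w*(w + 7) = w^2 + 7*w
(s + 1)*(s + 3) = s^2 + 4*s + 3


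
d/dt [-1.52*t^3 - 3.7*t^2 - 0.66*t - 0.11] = -4.56*t^2 - 7.4*t - 0.66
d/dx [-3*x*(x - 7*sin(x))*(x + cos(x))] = 3*x*(x - 7*sin(x))*(sin(x) - 1) + 3*x*(x + cos(x))*(7*cos(x) - 1) - 3*(x - 7*sin(x))*(x + cos(x))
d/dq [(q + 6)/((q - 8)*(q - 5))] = (-q^2 - 12*q + 118)/(q^4 - 26*q^3 + 249*q^2 - 1040*q + 1600)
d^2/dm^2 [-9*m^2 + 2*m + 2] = -18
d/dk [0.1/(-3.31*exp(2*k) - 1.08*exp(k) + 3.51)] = (0.662*exp(k) + 0.108)*exp(k)/(3.31*exp(2*k) + 1.08*exp(k) - 3.51)^2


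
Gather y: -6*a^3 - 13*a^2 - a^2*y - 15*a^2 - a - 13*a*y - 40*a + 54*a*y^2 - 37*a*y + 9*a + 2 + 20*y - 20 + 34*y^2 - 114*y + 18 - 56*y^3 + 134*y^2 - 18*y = -6*a^3 - 28*a^2 - 32*a - 56*y^3 + y^2*(54*a + 168) + y*(-a^2 - 50*a - 112)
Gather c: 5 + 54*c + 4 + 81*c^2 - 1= 81*c^2 + 54*c + 8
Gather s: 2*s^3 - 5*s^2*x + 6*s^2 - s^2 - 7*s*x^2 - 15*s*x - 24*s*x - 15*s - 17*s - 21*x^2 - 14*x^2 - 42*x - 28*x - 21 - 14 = 2*s^3 + s^2*(5 - 5*x) + s*(-7*x^2 - 39*x - 32) - 35*x^2 - 70*x - 35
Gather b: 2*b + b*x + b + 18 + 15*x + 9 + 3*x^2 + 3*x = b*(x + 3) + 3*x^2 + 18*x + 27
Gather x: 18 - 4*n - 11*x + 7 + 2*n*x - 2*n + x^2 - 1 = -6*n + x^2 + x*(2*n - 11) + 24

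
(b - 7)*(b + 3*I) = b^2 - 7*b + 3*I*b - 21*I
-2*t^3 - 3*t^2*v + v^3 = (-2*t + v)*(t + v)^2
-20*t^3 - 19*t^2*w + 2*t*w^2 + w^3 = (-4*t + w)*(t + w)*(5*t + w)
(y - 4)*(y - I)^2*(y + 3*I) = y^4 - 4*y^3 + I*y^3 + 5*y^2 - 4*I*y^2 - 20*y - 3*I*y + 12*I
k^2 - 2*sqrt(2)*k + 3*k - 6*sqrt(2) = (k + 3)*(k - 2*sqrt(2))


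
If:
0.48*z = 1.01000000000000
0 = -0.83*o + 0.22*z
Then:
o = 0.56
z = 2.10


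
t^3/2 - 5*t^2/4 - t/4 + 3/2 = (t/2 + 1/2)*(t - 2)*(t - 3/2)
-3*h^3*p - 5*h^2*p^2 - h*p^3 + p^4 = p*(-3*h + p)*(h + p)^2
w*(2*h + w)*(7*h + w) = 14*h^2*w + 9*h*w^2 + w^3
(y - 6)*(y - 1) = y^2 - 7*y + 6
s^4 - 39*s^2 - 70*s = s*(s - 7)*(s + 2)*(s + 5)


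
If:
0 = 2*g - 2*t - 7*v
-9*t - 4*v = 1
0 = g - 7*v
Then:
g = -14/71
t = -7/71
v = -2/71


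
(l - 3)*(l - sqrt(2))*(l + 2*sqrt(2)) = l^3 - 3*l^2 + sqrt(2)*l^2 - 3*sqrt(2)*l - 4*l + 12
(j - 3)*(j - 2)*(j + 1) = j^3 - 4*j^2 + j + 6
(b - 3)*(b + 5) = b^2 + 2*b - 15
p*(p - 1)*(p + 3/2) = p^3 + p^2/2 - 3*p/2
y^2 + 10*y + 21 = (y + 3)*(y + 7)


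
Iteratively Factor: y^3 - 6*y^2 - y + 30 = (y + 2)*(y^2 - 8*y + 15) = (y - 3)*(y + 2)*(y - 5)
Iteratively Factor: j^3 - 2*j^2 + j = (j - 1)*(j^2 - j) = (j - 1)^2*(j)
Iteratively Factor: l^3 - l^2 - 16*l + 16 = (l - 1)*(l^2 - 16) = (l - 4)*(l - 1)*(l + 4)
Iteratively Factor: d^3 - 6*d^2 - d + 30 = (d - 3)*(d^2 - 3*d - 10) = (d - 3)*(d + 2)*(d - 5)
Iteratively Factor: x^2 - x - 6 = (x - 3)*(x + 2)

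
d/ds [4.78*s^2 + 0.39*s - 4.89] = 9.56*s + 0.39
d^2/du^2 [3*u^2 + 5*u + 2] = 6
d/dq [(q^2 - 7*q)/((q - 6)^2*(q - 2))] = (-q^3 + 8*q^2 + 10*q - 84)/(q^5 - 22*q^4 + 184*q^3 - 720*q^2 + 1296*q - 864)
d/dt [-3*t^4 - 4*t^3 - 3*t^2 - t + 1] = -12*t^3 - 12*t^2 - 6*t - 1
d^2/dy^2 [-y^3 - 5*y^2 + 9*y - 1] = -6*y - 10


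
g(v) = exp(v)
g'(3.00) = 20.09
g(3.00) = 20.09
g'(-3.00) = 0.05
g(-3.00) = 0.05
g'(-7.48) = 0.00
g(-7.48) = 0.00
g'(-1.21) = 0.30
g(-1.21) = 0.30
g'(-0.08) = 0.92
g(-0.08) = 0.92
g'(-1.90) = 0.15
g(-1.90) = 0.15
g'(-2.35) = 0.10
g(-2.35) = 0.10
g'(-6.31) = 0.00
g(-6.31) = 0.00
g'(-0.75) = 0.47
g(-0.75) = 0.47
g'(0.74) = 2.10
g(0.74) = 2.10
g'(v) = exp(v)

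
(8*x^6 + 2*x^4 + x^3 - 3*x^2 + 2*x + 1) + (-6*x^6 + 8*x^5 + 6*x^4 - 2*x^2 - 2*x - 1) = 2*x^6 + 8*x^5 + 8*x^4 + x^3 - 5*x^2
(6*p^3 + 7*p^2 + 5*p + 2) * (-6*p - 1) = -36*p^4 - 48*p^3 - 37*p^2 - 17*p - 2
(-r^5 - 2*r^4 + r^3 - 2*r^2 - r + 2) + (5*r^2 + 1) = -r^5 - 2*r^4 + r^3 + 3*r^2 - r + 3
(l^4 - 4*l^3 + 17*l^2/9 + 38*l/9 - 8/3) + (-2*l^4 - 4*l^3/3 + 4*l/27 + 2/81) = -l^4 - 16*l^3/3 + 17*l^2/9 + 118*l/27 - 214/81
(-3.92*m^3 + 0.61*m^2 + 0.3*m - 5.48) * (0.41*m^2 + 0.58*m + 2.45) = -1.6072*m^5 - 2.0235*m^4 - 9.1272*m^3 - 0.5783*m^2 - 2.4434*m - 13.426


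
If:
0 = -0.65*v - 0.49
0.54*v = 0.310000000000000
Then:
No Solution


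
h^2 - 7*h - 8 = (h - 8)*(h + 1)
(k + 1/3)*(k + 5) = k^2 + 16*k/3 + 5/3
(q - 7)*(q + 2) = q^2 - 5*q - 14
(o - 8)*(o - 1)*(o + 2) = o^3 - 7*o^2 - 10*o + 16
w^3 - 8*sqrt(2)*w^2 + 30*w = w*(w - 5*sqrt(2))*(w - 3*sqrt(2))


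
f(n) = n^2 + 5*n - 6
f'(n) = 2*n + 5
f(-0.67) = -8.90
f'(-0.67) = 3.66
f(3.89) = 28.58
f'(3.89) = 12.78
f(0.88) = -0.83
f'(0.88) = 6.76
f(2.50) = 12.75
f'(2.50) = 10.00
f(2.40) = 11.76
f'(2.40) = 9.80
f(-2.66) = -12.22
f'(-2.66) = -0.32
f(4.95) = 43.25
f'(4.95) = 14.90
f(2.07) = 8.63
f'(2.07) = 9.14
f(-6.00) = 0.00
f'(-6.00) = -7.00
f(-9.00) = 30.00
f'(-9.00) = -13.00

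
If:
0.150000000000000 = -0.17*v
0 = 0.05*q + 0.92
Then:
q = -18.40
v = -0.88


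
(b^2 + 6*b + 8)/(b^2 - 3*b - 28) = (b + 2)/(b - 7)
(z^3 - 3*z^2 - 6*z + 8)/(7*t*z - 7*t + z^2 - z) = (z^2 - 2*z - 8)/(7*t + z)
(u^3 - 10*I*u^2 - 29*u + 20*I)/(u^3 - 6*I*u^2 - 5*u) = (u - 4*I)/u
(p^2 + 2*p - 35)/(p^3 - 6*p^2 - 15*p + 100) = (p + 7)/(p^2 - p - 20)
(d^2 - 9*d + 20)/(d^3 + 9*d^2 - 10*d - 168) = (d - 5)/(d^2 + 13*d + 42)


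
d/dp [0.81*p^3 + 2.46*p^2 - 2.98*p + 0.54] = 2.43*p^2 + 4.92*p - 2.98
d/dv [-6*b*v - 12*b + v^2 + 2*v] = -6*b + 2*v + 2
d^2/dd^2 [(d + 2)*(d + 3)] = 2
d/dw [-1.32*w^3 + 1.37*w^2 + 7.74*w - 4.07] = -3.96*w^2 + 2.74*w + 7.74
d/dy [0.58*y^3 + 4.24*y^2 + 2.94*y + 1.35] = 1.74*y^2 + 8.48*y + 2.94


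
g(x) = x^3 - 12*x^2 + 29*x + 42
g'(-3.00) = 128.00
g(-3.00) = -180.00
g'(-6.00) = 281.00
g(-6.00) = -780.00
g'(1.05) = 7.11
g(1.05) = 60.38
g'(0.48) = 18.17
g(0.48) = 53.27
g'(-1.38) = 67.83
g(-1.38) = -23.50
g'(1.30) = 2.87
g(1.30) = 61.62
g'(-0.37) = 38.29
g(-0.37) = 29.58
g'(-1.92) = 86.14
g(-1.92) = -64.99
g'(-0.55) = 43.11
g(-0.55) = 22.25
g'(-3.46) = 147.95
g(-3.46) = -243.42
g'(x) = 3*x^2 - 24*x + 29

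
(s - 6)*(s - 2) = s^2 - 8*s + 12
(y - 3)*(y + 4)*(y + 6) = y^3 + 7*y^2 - 6*y - 72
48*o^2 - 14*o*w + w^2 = (-8*o + w)*(-6*o + w)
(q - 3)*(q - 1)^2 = q^3 - 5*q^2 + 7*q - 3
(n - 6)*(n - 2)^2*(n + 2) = n^4 - 8*n^3 + 8*n^2 + 32*n - 48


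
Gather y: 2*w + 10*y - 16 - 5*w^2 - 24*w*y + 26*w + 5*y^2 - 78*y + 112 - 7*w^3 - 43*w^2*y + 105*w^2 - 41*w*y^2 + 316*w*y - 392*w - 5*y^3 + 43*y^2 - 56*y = -7*w^3 + 100*w^2 - 364*w - 5*y^3 + y^2*(48 - 41*w) + y*(-43*w^2 + 292*w - 124) + 96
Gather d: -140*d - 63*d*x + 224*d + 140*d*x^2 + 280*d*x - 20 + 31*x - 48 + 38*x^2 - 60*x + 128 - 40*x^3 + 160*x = d*(140*x^2 + 217*x + 84) - 40*x^3 + 38*x^2 + 131*x + 60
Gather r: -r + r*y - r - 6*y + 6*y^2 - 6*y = r*(y - 2) + 6*y^2 - 12*y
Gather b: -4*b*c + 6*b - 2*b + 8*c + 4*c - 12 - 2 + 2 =b*(4 - 4*c) + 12*c - 12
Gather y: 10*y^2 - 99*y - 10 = 10*y^2 - 99*y - 10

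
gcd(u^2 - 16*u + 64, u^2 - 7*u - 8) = u - 8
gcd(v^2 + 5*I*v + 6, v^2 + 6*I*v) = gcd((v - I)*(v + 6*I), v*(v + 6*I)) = v + 6*I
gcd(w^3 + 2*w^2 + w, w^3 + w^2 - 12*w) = w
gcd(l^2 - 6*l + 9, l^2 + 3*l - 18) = l - 3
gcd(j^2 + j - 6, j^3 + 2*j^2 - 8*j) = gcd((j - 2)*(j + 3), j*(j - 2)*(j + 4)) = j - 2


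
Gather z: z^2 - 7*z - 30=z^2 - 7*z - 30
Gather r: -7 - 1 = -8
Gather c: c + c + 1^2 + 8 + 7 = 2*c + 16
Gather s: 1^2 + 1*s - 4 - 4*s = -3*s - 3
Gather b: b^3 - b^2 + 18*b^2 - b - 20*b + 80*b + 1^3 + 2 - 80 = b^3 + 17*b^2 + 59*b - 77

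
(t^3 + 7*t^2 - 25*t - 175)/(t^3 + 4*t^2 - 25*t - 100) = (t + 7)/(t + 4)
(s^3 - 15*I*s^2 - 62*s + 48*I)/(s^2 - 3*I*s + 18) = (s^2 - 9*I*s - 8)/(s + 3*I)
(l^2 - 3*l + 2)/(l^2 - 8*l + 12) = (l - 1)/(l - 6)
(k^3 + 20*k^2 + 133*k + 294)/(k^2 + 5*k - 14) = (k^2 + 13*k + 42)/(k - 2)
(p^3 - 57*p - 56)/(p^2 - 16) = (p^3 - 57*p - 56)/(p^2 - 16)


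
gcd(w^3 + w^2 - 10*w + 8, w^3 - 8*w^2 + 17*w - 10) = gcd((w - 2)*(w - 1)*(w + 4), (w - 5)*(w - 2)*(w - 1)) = w^2 - 3*w + 2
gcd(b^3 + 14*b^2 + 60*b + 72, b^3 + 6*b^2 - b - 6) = b + 6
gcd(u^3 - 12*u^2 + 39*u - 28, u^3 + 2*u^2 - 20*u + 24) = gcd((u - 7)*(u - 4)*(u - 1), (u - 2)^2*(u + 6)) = 1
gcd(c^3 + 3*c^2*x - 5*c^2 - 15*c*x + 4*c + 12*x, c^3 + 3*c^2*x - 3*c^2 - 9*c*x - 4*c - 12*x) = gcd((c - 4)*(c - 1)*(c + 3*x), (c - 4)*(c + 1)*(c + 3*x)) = c^2 + 3*c*x - 4*c - 12*x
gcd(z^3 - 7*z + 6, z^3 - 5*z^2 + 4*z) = z - 1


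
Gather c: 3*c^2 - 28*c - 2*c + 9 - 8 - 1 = 3*c^2 - 30*c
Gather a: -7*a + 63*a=56*a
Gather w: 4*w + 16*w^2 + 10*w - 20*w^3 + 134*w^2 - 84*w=-20*w^3 + 150*w^2 - 70*w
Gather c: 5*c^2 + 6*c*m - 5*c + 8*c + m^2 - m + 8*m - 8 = 5*c^2 + c*(6*m + 3) + m^2 + 7*m - 8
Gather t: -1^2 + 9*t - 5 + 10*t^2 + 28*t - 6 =10*t^2 + 37*t - 12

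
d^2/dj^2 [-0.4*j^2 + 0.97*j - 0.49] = -0.800000000000000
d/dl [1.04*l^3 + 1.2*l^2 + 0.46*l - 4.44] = 3.12*l^2 + 2.4*l + 0.46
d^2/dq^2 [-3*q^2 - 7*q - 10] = -6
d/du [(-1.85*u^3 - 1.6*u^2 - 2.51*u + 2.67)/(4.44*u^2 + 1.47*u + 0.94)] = (-8.21400000000001*u^4 - 5.439*u^3 + 3.5754*u^2 - 26.7176*u - 6.2843)/(19.7136*u^4 + 13.0536*u^3 + 10.5081*u^2 + 2.7636*u + 0.8836)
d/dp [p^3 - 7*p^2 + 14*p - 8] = 3*p^2 - 14*p + 14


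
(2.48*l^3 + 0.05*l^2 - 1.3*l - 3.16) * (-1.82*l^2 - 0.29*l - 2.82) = -4.5136*l^5 - 0.8102*l^4 - 4.6421*l^3 + 5.9872*l^2 + 4.5824*l + 8.9112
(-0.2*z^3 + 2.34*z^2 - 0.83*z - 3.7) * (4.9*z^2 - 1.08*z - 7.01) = -0.98*z^5 + 11.682*z^4 - 5.1922*z^3 - 33.637*z^2 + 9.8143*z + 25.937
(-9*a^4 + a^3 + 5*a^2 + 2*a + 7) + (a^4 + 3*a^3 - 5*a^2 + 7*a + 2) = -8*a^4 + 4*a^3 + 9*a + 9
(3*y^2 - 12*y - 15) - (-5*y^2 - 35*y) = 8*y^2 + 23*y - 15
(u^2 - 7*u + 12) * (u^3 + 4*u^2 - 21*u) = u^5 - 3*u^4 - 37*u^3 + 195*u^2 - 252*u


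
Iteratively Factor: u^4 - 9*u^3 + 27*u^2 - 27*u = (u - 3)*(u^3 - 6*u^2 + 9*u) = u*(u - 3)*(u^2 - 6*u + 9) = u*(u - 3)^2*(u - 3)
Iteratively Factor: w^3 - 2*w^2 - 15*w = (w - 5)*(w^2 + 3*w) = w*(w - 5)*(w + 3)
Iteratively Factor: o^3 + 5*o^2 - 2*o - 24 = (o - 2)*(o^2 + 7*o + 12) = (o - 2)*(o + 3)*(o + 4)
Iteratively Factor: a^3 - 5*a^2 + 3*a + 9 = (a - 3)*(a^2 - 2*a - 3) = (a - 3)*(a + 1)*(a - 3)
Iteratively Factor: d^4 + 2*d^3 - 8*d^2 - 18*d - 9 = (d - 3)*(d^3 + 5*d^2 + 7*d + 3) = (d - 3)*(d + 3)*(d^2 + 2*d + 1) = (d - 3)*(d + 1)*(d + 3)*(d + 1)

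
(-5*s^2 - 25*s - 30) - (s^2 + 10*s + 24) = -6*s^2 - 35*s - 54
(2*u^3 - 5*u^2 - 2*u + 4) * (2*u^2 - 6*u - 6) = 4*u^5 - 22*u^4 + 14*u^3 + 50*u^2 - 12*u - 24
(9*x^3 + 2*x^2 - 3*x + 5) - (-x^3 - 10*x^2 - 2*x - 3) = 10*x^3 + 12*x^2 - x + 8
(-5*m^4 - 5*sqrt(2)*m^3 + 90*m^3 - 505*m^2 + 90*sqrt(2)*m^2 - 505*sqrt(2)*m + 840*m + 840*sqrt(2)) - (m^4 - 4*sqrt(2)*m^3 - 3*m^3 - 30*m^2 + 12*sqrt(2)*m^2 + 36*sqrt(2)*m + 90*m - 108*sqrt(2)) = -6*m^4 - sqrt(2)*m^3 + 93*m^3 - 475*m^2 + 78*sqrt(2)*m^2 - 541*sqrt(2)*m + 750*m + 948*sqrt(2)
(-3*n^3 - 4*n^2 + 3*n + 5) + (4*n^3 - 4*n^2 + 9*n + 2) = n^3 - 8*n^2 + 12*n + 7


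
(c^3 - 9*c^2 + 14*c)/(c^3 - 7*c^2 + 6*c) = (c^2 - 9*c + 14)/(c^2 - 7*c + 6)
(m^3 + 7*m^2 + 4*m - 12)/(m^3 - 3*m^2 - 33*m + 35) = (m^2 + 8*m + 12)/(m^2 - 2*m - 35)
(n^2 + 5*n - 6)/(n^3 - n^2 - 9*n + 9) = (n + 6)/(n^2 - 9)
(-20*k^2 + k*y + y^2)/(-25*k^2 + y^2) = (-4*k + y)/(-5*k + y)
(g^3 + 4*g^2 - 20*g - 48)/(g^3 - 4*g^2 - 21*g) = (-g^3 - 4*g^2 + 20*g + 48)/(g*(-g^2 + 4*g + 21))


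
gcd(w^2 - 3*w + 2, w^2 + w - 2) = w - 1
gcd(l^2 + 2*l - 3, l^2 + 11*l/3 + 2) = l + 3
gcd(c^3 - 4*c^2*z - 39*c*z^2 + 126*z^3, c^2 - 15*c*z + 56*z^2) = -c + 7*z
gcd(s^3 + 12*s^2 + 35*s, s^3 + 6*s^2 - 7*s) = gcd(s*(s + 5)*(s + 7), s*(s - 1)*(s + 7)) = s^2 + 7*s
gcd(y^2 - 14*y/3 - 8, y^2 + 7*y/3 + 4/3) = y + 4/3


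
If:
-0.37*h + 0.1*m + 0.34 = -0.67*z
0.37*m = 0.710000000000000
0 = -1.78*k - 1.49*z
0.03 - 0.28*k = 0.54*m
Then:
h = 9.21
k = -3.59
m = 1.92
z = 4.29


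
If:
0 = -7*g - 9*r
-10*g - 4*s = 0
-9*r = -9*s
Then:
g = 0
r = 0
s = 0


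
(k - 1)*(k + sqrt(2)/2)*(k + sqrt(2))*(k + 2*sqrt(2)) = k^4 - k^3 + 7*sqrt(2)*k^3/2 - 7*sqrt(2)*k^2/2 + 7*k^2 - 7*k + 2*sqrt(2)*k - 2*sqrt(2)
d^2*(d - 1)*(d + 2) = d^4 + d^3 - 2*d^2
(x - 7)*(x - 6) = x^2 - 13*x + 42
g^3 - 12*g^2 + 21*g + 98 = (g - 7)^2*(g + 2)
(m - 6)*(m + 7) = m^2 + m - 42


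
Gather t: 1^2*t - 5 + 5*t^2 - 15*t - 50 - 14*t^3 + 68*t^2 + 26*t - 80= -14*t^3 + 73*t^2 + 12*t - 135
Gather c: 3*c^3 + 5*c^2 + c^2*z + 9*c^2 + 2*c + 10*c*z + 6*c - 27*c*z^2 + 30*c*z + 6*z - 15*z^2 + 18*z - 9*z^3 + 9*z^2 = 3*c^3 + c^2*(z + 14) + c*(-27*z^2 + 40*z + 8) - 9*z^3 - 6*z^2 + 24*z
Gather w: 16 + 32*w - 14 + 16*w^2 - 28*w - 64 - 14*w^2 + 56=2*w^2 + 4*w - 6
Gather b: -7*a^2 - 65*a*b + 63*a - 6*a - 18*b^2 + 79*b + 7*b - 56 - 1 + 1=-7*a^2 + 57*a - 18*b^2 + b*(86 - 65*a) - 56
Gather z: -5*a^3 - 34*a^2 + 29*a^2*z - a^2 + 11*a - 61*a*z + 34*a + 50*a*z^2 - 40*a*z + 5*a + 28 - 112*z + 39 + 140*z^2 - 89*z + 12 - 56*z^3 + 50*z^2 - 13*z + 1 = -5*a^3 - 35*a^2 + 50*a - 56*z^3 + z^2*(50*a + 190) + z*(29*a^2 - 101*a - 214) + 80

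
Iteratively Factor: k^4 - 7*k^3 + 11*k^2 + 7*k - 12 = (k - 3)*(k^3 - 4*k^2 - k + 4) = (k - 3)*(k - 1)*(k^2 - 3*k - 4) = (k - 3)*(k - 1)*(k + 1)*(k - 4)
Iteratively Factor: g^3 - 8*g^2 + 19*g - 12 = (g - 4)*(g^2 - 4*g + 3) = (g - 4)*(g - 3)*(g - 1)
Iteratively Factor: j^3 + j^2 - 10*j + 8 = (j - 2)*(j^2 + 3*j - 4) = (j - 2)*(j + 4)*(j - 1)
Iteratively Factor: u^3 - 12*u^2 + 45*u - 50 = (u - 2)*(u^2 - 10*u + 25) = (u - 5)*(u - 2)*(u - 5)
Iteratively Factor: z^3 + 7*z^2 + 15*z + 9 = (z + 1)*(z^2 + 6*z + 9) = (z + 1)*(z + 3)*(z + 3)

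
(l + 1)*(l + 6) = l^2 + 7*l + 6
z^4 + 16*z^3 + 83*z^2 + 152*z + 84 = (z + 1)*(z + 2)*(z + 6)*(z + 7)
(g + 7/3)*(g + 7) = g^2 + 28*g/3 + 49/3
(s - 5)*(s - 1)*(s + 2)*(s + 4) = s^4 - 23*s^2 - 18*s + 40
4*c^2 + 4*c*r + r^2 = (2*c + r)^2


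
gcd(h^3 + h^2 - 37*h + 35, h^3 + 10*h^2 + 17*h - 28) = h^2 + 6*h - 7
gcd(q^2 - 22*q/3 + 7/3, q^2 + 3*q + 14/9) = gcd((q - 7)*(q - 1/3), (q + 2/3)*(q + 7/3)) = 1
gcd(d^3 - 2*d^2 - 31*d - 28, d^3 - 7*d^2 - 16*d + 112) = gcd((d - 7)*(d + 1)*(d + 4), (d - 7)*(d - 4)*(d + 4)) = d^2 - 3*d - 28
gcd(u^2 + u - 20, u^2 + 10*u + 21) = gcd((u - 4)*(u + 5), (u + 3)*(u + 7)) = 1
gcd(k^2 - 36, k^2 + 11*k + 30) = k + 6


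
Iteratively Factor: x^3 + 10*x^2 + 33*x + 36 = (x + 4)*(x^2 + 6*x + 9) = (x + 3)*(x + 4)*(x + 3)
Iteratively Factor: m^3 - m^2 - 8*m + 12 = (m + 3)*(m^2 - 4*m + 4) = (m - 2)*(m + 3)*(m - 2)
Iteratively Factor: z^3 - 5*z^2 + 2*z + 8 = (z - 4)*(z^2 - z - 2) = (z - 4)*(z + 1)*(z - 2)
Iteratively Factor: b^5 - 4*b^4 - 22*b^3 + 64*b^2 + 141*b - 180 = (b - 1)*(b^4 - 3*b^3 - 25*b^2 + 39*b + 180) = (b - 1)*(b + 3)*(b^3 - 6*b^2 - 7*b + 60) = (b - 1)*(b + 3)^2*(b^2 - 9*b + 20) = (b - 5)*(b - 1)*(b + 3)^2*(b - 4)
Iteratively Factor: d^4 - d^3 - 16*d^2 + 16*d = (d - 4)*(d^3 + 3*d^2 - 4*d) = d*(d - 4)*(d^2 + 3*d - 4) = d*(d - 4)*(d - 1)*(d + 4)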